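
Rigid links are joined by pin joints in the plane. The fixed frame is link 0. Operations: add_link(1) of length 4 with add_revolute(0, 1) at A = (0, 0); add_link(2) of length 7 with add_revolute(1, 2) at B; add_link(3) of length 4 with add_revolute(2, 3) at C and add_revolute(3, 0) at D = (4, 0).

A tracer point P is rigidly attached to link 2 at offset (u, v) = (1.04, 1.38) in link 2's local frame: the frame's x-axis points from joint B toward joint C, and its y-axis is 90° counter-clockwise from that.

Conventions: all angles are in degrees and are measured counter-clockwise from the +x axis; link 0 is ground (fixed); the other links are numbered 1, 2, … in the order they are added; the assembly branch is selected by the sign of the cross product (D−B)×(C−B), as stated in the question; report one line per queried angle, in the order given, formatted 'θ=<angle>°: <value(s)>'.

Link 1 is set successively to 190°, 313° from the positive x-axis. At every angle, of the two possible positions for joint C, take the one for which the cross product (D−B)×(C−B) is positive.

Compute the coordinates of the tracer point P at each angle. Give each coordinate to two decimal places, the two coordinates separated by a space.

A=(0,0), D=(4.00,0)
θ=190°: B = A + 4.00·(cos190°, sin190°) = (-3.9392, -0.6946)
θ=190°: |BD| = 7.9696
θ=190°: circle(B,7.00) ∩ circle(D,4.00): a=6.0552, h=3.5121
θ=190°:   candidates: C₊=(1.7868,3.3319) cross=27.990; C₋=(2.3990,-3.6656) cross=-27.990
θ=190°:   branch + wants cross > 0 → take C=(1.7868,3.3319) (cross=27.990)
θ=190°: ex = (C−B)/|BC| = (0.8180,0.5752); ey = (-0.5752,0.8180)
θ=190°: P = B + 1.04·ex + 1.38·ey = (-3.8823,1.0325)
θ=313°: B = A + 4.00·(cos313°, sin313°) = (2.7280, -2.9254)
θ=313°: |BD| = 3.1900
θ=313°: circle(B,7.00) ∩ circle(D,4.00): a=6.7674, h=1.7894
θ=313°:   candidates: C₊=(3.7855,3.9942) cross=5.708; C₋=(7.0675,2.5672) cross=-5.708
θ=313°:   branch + wants cross > 0 → take C=(3.7855,3.9942) (cross=5.708)
θ=313°: ex = (C−B)/|BC| = (0.1511,0.9885); ey = (-0.9885,0.1511)
θ=313°: P = B + 1.04·ex + 1.38·ey = (1.5209,-1.6889)

θ=190°: -3.88 1.03
θ=313°: 1.52 -1.69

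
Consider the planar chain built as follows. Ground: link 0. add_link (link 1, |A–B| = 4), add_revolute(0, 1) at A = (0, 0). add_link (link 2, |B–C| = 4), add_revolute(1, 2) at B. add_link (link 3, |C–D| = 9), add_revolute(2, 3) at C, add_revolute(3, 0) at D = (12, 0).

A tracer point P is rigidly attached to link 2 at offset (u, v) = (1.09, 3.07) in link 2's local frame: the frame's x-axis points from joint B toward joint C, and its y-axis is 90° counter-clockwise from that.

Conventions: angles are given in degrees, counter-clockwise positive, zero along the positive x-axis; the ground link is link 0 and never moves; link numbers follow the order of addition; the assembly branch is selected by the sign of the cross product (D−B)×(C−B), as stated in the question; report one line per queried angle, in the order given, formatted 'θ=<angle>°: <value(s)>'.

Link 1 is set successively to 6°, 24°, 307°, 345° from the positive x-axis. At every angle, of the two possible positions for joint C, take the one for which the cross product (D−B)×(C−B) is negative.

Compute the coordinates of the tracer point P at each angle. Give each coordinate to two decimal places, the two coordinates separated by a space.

A=(0,0), D=(12.00,0)
θ=6°: B = A + 4.00·(cos6°, sin6°) = (3.9781, 0.4181)
θ=6°: |BD| = 8.0328
θ=6°: circle(B,4.00) ∩ circle(D,9.00): a=-0.0295, h=3.9999
θ=6°:   candidates: C₊=(4.1568,4.4141) cross=32.130; C₋=(3.7404,-3.5748) cross=-32.130
θ=6°:   branch - wants cross < 0 → take C=(3.7404,-3.5748) (cross=-32.130)
θ=6°: ex = (C−B)/|BC| = (-0.0594,-0.9982); ey = (0.9982,-0.0594)
θ=6°: P = B + 1.09·ex + 3.07·ey = (6.9779,-0.8524)
θ=24°: B = A + 4.00·(cos24°, sin24°) = (3.6542, 1.6269)
θ=24°: |BD| = 8.5029
θ=24°: circle(B,4.00) ∩ circle(D,9.00): a=0.4292, h=3.9769
θ=24°:   candidates: C₊=(4.8364,5.4482) cross=33.815; C₋=(3.3146,-2.3586) cross=-33.815
θ=24°:   branch - wants cross < 0 → take C=(3.3146,-2.3586) (cross=-33.815)
θ=24°: ex = (C−B)/|BC| = (-0.0849,-0.9964); ey = (0.9964,-0.0849)
θ=24°: P = B + 1.09·ex + 3.07·ey = (6.6205,0.2802)
θ=307°: B = A + 4.00·(cos307°, sin307°) = (2.4073, -3.1945)
θ=307°: |BD| = 10.1107
θ=307°: circle(B,4.00) ∩ circle(D,9.00): a=1.8409, h=3.5512
θ=307°:   candidates: C₊=(3.0318,0.7564) cross=35.905; C₋=(5.2759,-5.9822) cross=-35.905
θ=307°:   branch - wants cross < 0 → take C=(5.2759,-5.9822) (cross=-35.905)
θ=307°: ex = (C−B)/|BC| = (0.7172,-0.6969); ey = (0.6969,0.7172)
θ=307°: P = B + 1.09·ex + 3.07·ey = (5.3285,-1.7525)
θ=345°: B = A + 4.00·(cos345°, sin345°) = (3.8637, -1.0353)
θ=345°: |BD| = 8.2019
θ=345°: circle(B,4.00) ∩ circle(D,9.00): a=0.1385, h=3.9976
θ=345°:   candidates: C₊=(3.4965,2.9478) cross=32.788; C₋=(4.5056,-4.9834) cross=-32.788
θ=345°:   branch - wants cross < 0 → take C=(4.5056,-4.9834) (cross=-32.788)
θ=345°: ex = (C−B)/|BC| = (0.1605,-0.9870); ey = (0.9870,0.1605)
θ=345°: P = B + 1.09·ex + 3.07·ey = (7.0688,-1.6185)

θ=6°: 6.98 -0.85
θ=24°: 6.62 0.28
θ=307°: 5.33 -1.75
θ=345°: 7.07 -1.62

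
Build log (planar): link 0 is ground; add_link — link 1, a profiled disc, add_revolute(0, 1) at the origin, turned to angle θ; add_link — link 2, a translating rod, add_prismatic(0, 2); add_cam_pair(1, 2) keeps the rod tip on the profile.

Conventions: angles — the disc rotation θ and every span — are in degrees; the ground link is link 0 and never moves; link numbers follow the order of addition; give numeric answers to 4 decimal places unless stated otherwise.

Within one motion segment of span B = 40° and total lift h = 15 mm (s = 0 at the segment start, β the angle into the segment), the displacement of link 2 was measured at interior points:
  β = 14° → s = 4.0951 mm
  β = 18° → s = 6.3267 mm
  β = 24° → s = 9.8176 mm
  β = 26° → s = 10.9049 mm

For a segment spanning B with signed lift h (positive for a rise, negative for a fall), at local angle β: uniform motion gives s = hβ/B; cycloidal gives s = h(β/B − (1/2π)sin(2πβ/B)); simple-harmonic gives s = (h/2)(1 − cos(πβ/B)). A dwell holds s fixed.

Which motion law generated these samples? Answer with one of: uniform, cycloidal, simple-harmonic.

candidates at β/B = r: uniform s = h·r (linear in β); cycloidal s = h·(r − sin(2πr)/(2π)); simple-harmonic s = (h/2)(1 − cos(πr))
β=14°: printed 4.0951 | uniform 5.2500, cycloidal 3.3186, simple-harmonic 4.0951
β=18°: printed 6.3267 | uniform 6.7500, cycloidal 6.0123, simple-harmonic 6.3267
β=24°: printed 9.8176 | uniform 9.0000, cycloidal 10.4032, simple-harmonic 9.8176
β=26°: printed 10.9049 | uniform 9.7500, cycloidal 11.6814, simple-harmonic 10.9049
only one law matches every sample → simple-harmonic

simple-harmonic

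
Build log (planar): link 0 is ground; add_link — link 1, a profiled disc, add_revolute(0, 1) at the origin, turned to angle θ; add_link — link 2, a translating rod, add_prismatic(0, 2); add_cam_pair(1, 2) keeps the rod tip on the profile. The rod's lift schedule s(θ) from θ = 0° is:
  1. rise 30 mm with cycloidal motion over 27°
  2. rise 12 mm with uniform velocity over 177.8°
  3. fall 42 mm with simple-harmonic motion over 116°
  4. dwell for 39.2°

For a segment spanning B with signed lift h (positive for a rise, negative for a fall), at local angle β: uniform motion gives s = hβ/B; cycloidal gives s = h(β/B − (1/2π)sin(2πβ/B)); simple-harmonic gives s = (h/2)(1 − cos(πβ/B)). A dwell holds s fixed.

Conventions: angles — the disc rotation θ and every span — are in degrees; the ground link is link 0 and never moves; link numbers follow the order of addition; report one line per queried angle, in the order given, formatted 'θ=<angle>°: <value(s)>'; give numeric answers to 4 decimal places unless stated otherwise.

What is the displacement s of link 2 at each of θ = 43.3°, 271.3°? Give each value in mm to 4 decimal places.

seg 1 [0°–27°] cycloidal, h=30: full span → s += 30 → s = 30.0000
seg 2 [27°–204.8°] uniform, h=12: θ=43.3° here. β=16.3, B=177.8. 12·16.3/177.8 = 1.1001 → s = 31.1001
seg 2 [27°–204.8°] uniform, h=12: full span → s += 12 → s = 42.0000
seg 3 [204.8°–320.8°] simple-harmonic, h=-42: θ=271.3° here. β=66.5, B=116. -42/2·(1 − cos(π·0.5733)) = -25.7917 → s = 16.2083

θ=43.3°: 31.1001
θ=271.3°: 16.2083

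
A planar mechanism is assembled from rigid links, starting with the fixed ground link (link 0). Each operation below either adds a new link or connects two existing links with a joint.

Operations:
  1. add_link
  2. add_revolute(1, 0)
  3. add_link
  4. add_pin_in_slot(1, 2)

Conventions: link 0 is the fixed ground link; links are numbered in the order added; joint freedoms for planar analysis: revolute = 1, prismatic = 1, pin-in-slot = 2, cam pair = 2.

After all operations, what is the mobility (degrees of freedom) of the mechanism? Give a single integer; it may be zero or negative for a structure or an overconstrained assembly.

(L,J1,J2)=(1,0,0); link0 fixed
link1: (2,0,0)
R 1-0 [J1]: (2,1,0)
link2: (3,1,0)
PS 1-2 [J2]: (3,1,1)
Grübler: 3·2 − 2·1 − 1 = 3

M = 3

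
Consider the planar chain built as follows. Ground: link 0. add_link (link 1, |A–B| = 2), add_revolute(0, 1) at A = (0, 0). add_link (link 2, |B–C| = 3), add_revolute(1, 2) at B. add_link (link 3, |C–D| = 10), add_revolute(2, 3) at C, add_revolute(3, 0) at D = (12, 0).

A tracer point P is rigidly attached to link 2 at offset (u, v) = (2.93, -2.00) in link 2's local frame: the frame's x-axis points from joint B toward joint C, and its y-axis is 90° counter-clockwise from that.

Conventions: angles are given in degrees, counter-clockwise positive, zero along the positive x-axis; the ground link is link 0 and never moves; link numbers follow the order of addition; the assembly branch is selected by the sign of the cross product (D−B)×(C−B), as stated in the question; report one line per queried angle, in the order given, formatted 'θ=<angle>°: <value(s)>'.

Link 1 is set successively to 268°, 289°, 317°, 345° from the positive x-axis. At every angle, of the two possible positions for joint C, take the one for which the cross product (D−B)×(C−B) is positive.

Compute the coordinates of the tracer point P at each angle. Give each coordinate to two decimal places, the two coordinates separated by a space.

A=(0,0), D=(12.00,0)
θ=268°: B = A + 2.00·(cos268°, sin268°) = (-0.0698, -1.9988)
θ=268°: |BD| = 12.2342
θ=268°: circle(B,3.00) ∩ circle(D,10.00): a=2.3980, h=1.8027
θ=268°:   candidates: C₊=(2.0015,0.1714) cross=22.054; C₋=(2.5905,-3.3854) cross=-22.054
θ=268°:   branch + wants cross > 0 → take C=(2.0015,0.1714) (cross=22.054)
θ=268°: ex = (C−B)/|BC| = (0.6904,0.7234); ey = (-0.7234,0.6904)
θ=268°: P = B + 2.93·ex + -2.00·ey = (3.4000,-1.2600)
θ=289°: B = A + 2.00·(cos289°, sin289°) = (0.6511, -1.8910)
θ=289°: |BD| = 11.5053
θ=289°: circle(B,3.00) ∩ circle(D,10.00): a=1.7980, h=2.4015
θ=289°:   candidates: C₊=(2.0299,0.7733) cross=27.630; C₋=(2.8194,-3.9644) cross=-27.630
θ=289°:   branch + wants cross > 0 → take C=(2.0299,0.7733) (cross=27.630)
θ=289°: ex = (C−B)/|BC| = (0.4596,0.8881); ey = (-0.8881,0.4596)
θ=289°: P = B + 2.93·ex + -2.00·ey = (3.7740,-0.2080)
θ=317°: B = A + 2.00·(cos317°, sin317°) = (1.4627, -1.3640)
θ=317°: |BD| = 10.6252
θ=317°: circle(B,3.00) ∩ circle(D,10.00): a=1.0303, h=2.8175
θ=317°:   candidates: C₊=(2.1228,1.5625) cross=29.937; C₋=(2.8462,-4.0259) cross=-29.937
θ=317°:   branch + wants cross > 0 → take C=(2.1228,1.5625) (cross=29.937)
θ=317°: ex = (C−B)/|BC| = (0.2200,0.9755); ey = (-0.9755,0.2200)
θ=317°: P = B + 2.93·ex + -2.00·ey = (4.0584,1.0541)
θ=345°: B = A + 2.00·(cos345°, sin345°) = (1.9319, -0.5176)
θ=345°: |BD| = 10.0814
θ=345°: circle(B,3.00) ∩ circle(D,10.00): a=0.5275, h=2.9533
θ=345°:   candidates: C₊=(2.3070,2.4588) cross=29.773; C₋=(2.6103,-3.4399) cross=-29.773
θ=345°:   branch + wants cross > 0 → take C=(2.3070,2.4588) (cross=29.773)
θ=345°: ex = (C−B)/|BC| = (0.1250,0.9922); ey = (-0.9922,0.1250)
θ=345°: P = B + 2.93·ex + -2.00·ey = (4.2825,2.1393)

θ=268°: 3.40 -1.26
θ=289°: 3.77 -0.21
θ=317°: 4.06 1.05
θ=345°: 4.28 2.14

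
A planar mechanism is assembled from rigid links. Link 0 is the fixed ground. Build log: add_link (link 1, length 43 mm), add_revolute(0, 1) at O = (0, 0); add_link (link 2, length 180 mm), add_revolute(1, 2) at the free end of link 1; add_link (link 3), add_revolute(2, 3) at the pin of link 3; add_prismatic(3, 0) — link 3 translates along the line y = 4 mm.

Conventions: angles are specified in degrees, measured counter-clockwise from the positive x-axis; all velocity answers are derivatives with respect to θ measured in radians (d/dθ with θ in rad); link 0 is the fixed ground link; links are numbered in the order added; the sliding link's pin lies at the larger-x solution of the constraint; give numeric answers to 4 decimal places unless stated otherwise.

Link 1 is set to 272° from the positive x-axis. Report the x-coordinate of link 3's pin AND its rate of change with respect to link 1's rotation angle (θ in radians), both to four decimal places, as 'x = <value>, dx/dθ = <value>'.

geometry: r = 43 mm, L = 180 mm, e = 4 mm
crank pin P = (r cos θ, r sin θ) = (1.500678, -42.973806)
h = r sin θ − e = -42.973806 − 4 = -46.973806
x = r cos θ + √(L² − h²) = 1.500678 + 173.762659 = 175.263337
dx/dθ = −r sin θ − h·r cos θ/√(L² − h²) (θ in radians; h = -46.973806) = 43.379489

x = 175.2633, dx/dθ = 43.3795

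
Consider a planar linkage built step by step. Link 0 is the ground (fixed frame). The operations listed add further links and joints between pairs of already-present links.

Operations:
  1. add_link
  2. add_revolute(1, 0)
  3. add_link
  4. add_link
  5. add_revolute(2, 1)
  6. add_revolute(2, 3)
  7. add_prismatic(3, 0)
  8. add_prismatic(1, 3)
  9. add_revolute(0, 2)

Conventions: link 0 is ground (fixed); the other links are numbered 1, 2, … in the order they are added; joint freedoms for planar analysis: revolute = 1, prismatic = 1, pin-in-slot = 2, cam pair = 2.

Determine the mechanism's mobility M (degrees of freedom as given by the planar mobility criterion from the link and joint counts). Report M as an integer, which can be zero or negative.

link 0 = ground. State L|J1|J2 = 1|0|0
+link1  2|0|0
R(1,0) f=1→J1  2|1|0
+link2  3|1|0
+link3  4|1|0
R(2,1) f=1→J1  4|2|0
R(2,3) f=1→J1  4|3|0
P(3,0) f=1→J1  4|4|0
P(1,3) f=1→J1  4|5|0
R(0,2) f=1→J1  4|6|0
M = 3(4−1)−2·6−0 = 9−12−0 = -3

M = -3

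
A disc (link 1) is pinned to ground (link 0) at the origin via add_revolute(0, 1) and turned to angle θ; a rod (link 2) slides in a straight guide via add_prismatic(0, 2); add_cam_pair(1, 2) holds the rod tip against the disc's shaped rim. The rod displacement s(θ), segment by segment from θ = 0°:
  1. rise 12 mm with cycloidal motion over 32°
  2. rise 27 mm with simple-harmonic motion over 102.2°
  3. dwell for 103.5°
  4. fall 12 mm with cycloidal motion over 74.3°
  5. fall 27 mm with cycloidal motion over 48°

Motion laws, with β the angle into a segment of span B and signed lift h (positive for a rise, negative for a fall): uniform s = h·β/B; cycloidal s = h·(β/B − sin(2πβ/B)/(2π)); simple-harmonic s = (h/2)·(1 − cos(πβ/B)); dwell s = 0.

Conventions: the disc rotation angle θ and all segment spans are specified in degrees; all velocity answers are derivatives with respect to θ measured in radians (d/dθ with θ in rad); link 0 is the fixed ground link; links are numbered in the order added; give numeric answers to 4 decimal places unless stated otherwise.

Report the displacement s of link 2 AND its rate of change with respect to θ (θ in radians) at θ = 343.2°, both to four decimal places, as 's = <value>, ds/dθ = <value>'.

segment 1 (0° to 32°, cycloidal, h = 12) is passed completely: s = 0.0000 + (12) = 12.0000
segment 2 (32° to 134.2°, simple-harmonic, h = 27) is passed completely: s = 12.0000 + (27) = 39.0000
segment 3 (134.2° to 237.7°, dwell): s unchanged at 39.0000
segment 4 (237.7° to 312°, cycloidal, h = -12) is passed completely: s = 39.0000 + (-12) = 27.0000
θ = 343.2° falls in segment 5 (312° to 360°, cycloidal, h = -27): β = 343.2 − 312 = 31.2°, B = 48°; Δs = -27·(0.6500 − sin(2π·0.6500)/(2π)) = -21.0265; s = 27.0000 − 21.0265 = 5.9735
velocity in seg [312°–360°] (cycloidal), θ in radians: β = 31.2° = 0.5445 rad, B = 48° = 0.8378 rad; ds/dθ = (h/B)(1 − cos(2πβ/B)) = ((-27)/0.8378)(1 − cos(2π·0.6500)) = -51.172534 mm/rad

s = 5.9735, ds/dθ = -51.1725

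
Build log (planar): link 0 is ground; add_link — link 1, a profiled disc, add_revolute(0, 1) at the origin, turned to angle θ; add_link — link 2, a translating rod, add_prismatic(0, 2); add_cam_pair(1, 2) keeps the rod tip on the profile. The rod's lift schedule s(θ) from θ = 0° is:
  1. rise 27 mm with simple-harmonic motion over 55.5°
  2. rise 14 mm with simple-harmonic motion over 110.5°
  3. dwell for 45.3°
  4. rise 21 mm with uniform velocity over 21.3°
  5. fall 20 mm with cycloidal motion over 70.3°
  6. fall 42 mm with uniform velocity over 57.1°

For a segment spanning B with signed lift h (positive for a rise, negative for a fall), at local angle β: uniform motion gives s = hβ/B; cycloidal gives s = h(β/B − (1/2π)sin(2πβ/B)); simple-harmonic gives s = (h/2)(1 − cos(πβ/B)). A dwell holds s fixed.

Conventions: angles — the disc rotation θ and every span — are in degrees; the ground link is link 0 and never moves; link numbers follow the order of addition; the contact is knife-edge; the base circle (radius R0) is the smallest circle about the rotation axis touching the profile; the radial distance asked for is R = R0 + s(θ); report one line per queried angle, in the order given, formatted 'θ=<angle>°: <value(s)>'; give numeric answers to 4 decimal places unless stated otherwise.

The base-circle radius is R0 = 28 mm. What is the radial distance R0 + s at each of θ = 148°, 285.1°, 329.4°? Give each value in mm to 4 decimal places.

seg 1 [0°–55.5°] simple-harmonic, h=27: full span → s += 27 → s = 27.0000
seg 2 [55.5°–166°] simple-harmonic, h=14: θ=148° here. β=92.5, B=110.5. 14/2·(1 − cos(π·0.8371)) = 13.1032 → s = 40.1032
seg 2 [55.5°–166°] simple-harmonic, h=14: full span → s += 14 → s = 41.0000
seg 3 [166°–211.3°] dwell: s stays 41.0000
seg 4 [211.3°–232.6°] uniform, h=21: full span → s += 21 → s = 62.0000
seg 5 [232.6°–302.9°] cycloidal, h=-20: θ=285.1° here. β=52.5, B=70.3. -20·(0.7468 − sin(2π·0.7468)/(2π)) = -18.1184 → s = 43.8816
seg 5 [232.6°–302.9°] cycloidal, h=-20: full span → s += -20 → s = 42.0000
seg 6 [302.9°–360°] uniform, h=-42: θ=329.4° here. β=26.5, B=57.1. -42·26.5/57.1 = -19.4921 → s = 22.5079
θ=148°: R = R0 + s = 28 + 40.1032 = 68.1032
θ=285.1°: R = R0 + s = 28 + 43.8816 = 71.8816
θ=329.4°: R = R0 + s = 28 + 22.5079 = 50.5079

θ=148°: 68.1032
θ=285.1°: 71.8816
θ=329.4°: 50.5079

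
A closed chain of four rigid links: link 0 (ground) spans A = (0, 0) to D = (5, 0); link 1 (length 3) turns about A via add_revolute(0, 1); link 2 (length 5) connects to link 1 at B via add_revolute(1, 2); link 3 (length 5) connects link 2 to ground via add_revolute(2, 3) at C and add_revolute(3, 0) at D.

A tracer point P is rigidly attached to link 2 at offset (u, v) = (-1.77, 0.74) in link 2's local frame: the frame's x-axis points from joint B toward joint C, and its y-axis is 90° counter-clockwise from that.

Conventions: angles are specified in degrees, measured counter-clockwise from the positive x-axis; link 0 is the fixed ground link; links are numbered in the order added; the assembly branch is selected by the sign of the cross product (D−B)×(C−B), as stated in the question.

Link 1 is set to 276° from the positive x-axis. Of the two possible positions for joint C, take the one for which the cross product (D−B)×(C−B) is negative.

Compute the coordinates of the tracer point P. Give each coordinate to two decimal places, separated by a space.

A=(0,0), D=(5.00,0)
B = A + 3.00·(cos276°, sin276°) = (0.3136, -2.9836)
|BD| = 5.5556
circle(B,5.00) ∩ circle(D,5.00): a=2.7778, h=4.1574
  candidates: C₊=(0.4241,2.0152) cross=23.097; C₋=(4.8895,-4.9988) cross=-23.097
  branch - wants cross < 0 → take C=(4.8895,-4.9988) (cross=-23.097)
ex = (C−B)/|BC| = (0.9152,-0.4030); ey = (0.4030,0.9152)
P = B + -1.77·ex + 0.74·ey = (-1.0080,-1.5929)

-1.01 -1.59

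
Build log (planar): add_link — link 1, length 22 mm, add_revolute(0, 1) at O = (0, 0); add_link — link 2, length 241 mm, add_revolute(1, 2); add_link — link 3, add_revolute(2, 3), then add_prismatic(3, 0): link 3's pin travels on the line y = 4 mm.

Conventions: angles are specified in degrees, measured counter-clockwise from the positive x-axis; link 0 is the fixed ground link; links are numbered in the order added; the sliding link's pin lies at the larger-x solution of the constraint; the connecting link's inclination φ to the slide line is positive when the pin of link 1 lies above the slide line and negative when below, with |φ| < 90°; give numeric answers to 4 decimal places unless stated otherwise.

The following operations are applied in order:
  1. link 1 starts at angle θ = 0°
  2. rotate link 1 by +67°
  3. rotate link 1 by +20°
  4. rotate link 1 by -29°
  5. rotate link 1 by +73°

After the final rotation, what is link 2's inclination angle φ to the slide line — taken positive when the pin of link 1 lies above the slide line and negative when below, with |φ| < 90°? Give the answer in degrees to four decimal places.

geometry: r = 22 mm, L = 241 mm, e = 4 mm; θ starts at 0°
rotate link 1 by +67°: θ ← 0° +67° = 67°
rotate link 1 by +20°: θ ← 67° +20° = 87°
rotate link 1 by -29°: θ ← 87° -29° = 58°
rotate link 1 by +73°: θ ← 58° +73° = 131°
h = r sin θ − e = 16.603611 − 4 = 12.603611
sin φ = h / L = 12.603611 / 241 = 0.05229714
φ = arcsin(0.05229714) = 2.997773°

2.9978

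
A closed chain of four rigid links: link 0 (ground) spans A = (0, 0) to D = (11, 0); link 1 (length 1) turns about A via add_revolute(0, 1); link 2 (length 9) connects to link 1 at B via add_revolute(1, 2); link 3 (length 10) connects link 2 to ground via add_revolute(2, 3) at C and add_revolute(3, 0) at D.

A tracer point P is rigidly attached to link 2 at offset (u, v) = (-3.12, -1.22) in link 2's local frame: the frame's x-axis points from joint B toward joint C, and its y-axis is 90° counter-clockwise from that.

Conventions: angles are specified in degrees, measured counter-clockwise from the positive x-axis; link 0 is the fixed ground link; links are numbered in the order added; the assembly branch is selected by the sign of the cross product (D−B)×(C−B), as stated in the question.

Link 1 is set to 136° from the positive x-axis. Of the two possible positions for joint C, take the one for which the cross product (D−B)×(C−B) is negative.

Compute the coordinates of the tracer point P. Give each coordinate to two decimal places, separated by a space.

A=(0,0), D=(11.00,0)
B = A + 1.00·(cos136°, sin136°) = (-0.7193, 0.6947)
|BD| = 11.7399
circle(B,9.00) ∩ circle(D,10.00): a=5.0607, h=7.4424
  candidates: C₊=(4.7729,7.8245) cross=87.373; C₋=(3.8922,-7.0341) cross=-87.373
  branch - wants cross < 0 → take C=(3.8922,-7.0341) (cross=-87.373)
ex = (C−B)/|BC| = (0.5124,-0.8588); ey = (0.8588,0.5124)
P = B + -3.12·ex + -1.22·ey = (-3.3657,2.7489)

-3.37 2.75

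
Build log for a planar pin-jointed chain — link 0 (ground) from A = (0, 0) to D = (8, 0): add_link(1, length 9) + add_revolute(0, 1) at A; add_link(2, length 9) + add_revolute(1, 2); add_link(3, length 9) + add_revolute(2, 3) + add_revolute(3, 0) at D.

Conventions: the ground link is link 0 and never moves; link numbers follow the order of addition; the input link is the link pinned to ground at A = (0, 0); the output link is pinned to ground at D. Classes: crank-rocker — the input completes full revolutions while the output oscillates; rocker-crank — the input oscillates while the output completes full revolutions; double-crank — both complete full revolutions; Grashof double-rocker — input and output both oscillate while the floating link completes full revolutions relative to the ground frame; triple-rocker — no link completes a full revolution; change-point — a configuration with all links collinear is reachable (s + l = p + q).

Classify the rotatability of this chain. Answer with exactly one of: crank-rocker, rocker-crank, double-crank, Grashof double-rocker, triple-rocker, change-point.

lengths: ground=8, input=9, coupler=9, output=9
sorted: s=8 (shortest), l=9 (longest), p+q=18
s + l = 17 vs p + q = 18
s + l < p + q (Grashof) with shortest = ground link → double-crank

double-crank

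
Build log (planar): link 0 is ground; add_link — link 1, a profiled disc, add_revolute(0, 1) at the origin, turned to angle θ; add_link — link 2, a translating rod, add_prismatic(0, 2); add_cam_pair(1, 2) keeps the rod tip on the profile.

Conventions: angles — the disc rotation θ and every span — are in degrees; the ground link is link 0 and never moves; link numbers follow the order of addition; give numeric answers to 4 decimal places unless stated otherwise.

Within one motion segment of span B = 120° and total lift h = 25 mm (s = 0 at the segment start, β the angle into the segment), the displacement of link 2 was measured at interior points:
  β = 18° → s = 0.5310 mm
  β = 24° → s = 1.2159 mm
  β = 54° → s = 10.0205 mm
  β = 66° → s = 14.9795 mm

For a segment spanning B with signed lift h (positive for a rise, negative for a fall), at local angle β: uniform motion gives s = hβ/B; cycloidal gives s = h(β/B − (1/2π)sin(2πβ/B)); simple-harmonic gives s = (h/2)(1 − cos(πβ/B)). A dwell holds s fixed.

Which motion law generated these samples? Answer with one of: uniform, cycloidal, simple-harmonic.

candidates at β/B = r: uniform s = h·r (linear in β); cycloidal s = h·(r − sin(2πr)/(2π)); simple-harmonic s = (h/2)(1 − cos(πr))
β=18°: printed 0.5310 | uniform 3.7500, cycloidal 0.5310, simple-harmonic 1.3624
β=24°: printed 1.2159 | uniform 5.0000, cycloidal 1.2159, simple-harmonic 2.3873
β=54°: printed 10.0205 | uniform 11.2500, cycloidal 10.0205, simple-harmonic 10.5446
β=66°: printed 14.9795 | uniform 13.7500, cycloidal 14.9795, simple-harmonic 14.4554
only one law matches every sample → cycloidal

cycloidal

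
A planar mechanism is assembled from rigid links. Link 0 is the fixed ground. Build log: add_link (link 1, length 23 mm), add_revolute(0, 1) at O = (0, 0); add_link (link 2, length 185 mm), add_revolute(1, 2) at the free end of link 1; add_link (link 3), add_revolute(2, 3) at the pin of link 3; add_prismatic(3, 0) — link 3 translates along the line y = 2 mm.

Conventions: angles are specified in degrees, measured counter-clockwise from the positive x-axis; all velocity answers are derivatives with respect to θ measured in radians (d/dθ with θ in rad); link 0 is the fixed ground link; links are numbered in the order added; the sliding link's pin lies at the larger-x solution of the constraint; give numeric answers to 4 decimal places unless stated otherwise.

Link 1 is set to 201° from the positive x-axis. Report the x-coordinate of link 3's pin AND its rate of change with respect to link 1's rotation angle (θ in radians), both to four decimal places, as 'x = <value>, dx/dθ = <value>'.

geometry: r = 23 mm, L = 185 mm, e = 2 mm
crank pin P = (r cos θ, r sin θ) = (-21.472350, -8.242463)
h = r sin θ − e = -8.242463 − 2 = -10.242463
x = r cos θ + √(L² − h²) = -21.472350 + 184.716247 = 163.243897
dx/dθ = −r sin θ − h·r cos θ/√(L² − h²) (θ in radians; h = -10.242463) = 7.051827

x = 163.2439, dx/dθ = 7.0518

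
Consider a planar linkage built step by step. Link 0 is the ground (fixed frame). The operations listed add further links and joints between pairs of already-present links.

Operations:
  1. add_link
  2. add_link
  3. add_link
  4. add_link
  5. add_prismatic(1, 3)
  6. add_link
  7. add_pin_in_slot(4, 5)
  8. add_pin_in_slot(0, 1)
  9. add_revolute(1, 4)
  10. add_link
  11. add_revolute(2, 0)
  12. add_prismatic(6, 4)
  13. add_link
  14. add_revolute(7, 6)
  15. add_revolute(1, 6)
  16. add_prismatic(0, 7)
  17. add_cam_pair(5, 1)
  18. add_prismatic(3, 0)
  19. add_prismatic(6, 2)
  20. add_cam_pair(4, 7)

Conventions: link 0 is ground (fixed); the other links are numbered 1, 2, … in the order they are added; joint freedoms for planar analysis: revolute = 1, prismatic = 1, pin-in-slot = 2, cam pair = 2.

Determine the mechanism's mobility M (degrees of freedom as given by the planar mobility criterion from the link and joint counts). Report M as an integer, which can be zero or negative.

link 0 = ground. State L|J1|J2 = 1|0|0
+link1  2|0|0
+link2  3|0|0
+link3  4|0|0
+link4  5|0|0
P(1,3) f=1→J1  5|1|0
+link5  6|1|0
PS(4,5) f=2→J2  6|1|1
PS(0,1) f=2→J2  6|1|2
R(1,4) f=1→J1  6|2|2
+link6  7|2|2
R(2,0) f=1→J1  7|3|2
P(6,4) f=1→J1  7|4|2
+link7  8|4|2
R(7,6) f=1→J1  8|5|2
R(1,6) f=1→J1  8|6|2
P(0,7) f=1→J1  8|7|2
C(5,1) f=2→J2  8|7|3
P(3,0) f=1→J1  8|8|3
P(6,2) f=1→J1  8|9|3
C(4,7) f=2→J2  8|9|4
M = 3(8−1)−2·9−4 = 21−18−4 = -1

M = -1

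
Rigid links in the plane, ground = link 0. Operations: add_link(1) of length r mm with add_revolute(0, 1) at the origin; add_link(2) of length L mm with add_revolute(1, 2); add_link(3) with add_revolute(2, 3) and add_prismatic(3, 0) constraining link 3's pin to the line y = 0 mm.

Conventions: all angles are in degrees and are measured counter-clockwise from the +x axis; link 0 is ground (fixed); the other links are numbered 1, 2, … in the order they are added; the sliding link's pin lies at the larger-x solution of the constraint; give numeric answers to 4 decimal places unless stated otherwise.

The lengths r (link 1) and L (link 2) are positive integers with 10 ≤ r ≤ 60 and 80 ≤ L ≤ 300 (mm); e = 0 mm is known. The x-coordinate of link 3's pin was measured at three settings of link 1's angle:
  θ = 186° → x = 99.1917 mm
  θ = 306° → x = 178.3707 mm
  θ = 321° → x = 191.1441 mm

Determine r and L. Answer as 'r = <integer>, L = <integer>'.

constraint per measurement: (x − r cos θ)² + (r sin θ − e)² = L²
subtracting the θ₁ and θ₂ equations cancels the r² and L² terms:
r = (x₁² − x₂²) / (2[(x₁cos θ₁ + e sin θ₁) − (x₂cos θ₂ + e sin θ₂)]) = 53.9999 → r = 54
L² = (x₁ − r cos θ₁)² + (r sin θ₁ − e)² = 23409.0116 → L = 153.0000 → L = 153
check at θ₃=321°: x = 191.1441 (printed 191.1441) ✓

r = 54, L = 153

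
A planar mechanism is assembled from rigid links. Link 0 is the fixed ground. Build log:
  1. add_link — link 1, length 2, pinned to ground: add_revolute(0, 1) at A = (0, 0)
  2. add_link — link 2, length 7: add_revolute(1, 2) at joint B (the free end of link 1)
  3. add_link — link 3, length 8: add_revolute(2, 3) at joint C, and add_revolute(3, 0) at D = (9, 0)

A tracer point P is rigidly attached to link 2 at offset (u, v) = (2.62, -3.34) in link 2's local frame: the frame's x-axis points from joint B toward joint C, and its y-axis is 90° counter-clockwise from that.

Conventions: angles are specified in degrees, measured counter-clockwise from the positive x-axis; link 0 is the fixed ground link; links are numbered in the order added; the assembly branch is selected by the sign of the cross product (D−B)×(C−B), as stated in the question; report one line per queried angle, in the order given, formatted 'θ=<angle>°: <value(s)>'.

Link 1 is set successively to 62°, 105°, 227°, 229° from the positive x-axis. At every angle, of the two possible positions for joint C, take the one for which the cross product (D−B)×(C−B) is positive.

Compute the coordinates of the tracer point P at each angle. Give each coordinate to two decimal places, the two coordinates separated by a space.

A=(0,0), D=(9.00,0)
θ=62°: B = A + 2.00·(cos62°, sin62°) = (0.9389, 1.7659)
θ=62°: |BD| = 8.2522
θ=62°: circle(B,7.00) ∩ circle(D,8.00): a=3.2173, h=6.2169
θ=62°:   candidates: C₊=(5.4120,7.1503) cross=51.303; C₋=(2.7513,-4.9954) cross=-51.303
θ=62°:   branch + wants cross > 0 → take C=(5.4120,7.1503) (cross=51.303)
θ=62°: ex = (C−B)/|BC| = (0.6390,0.7692); ey = (-0.7692,0.6390)
θ=62°: P = B + 2.62·ex + -3.34·ey = (5.1823,1.6469)
θ=105°: B = A + 2.00·(cos105°, sin105°) = (-0.5176, 1.9319)
θ=105°: |BD| = 9.7117
θ=105°: circle(B,7.00) ∩ circle(D,8.00): a=4.0836, h=5.6854
θ=105°:   candidates: C₊=(4.6153,6.6914) cross=55.215; C₋=(2.3534,-4.4523) cross=-55.215
θ=105°:   branch + wants cross > 0 → take C=(4.6153,6.6914) (cross=55.215)
θ=105°: ex = (C−B)/|BC| = (0.7333,0.6799); ey = (-0.6799,0.7333)
θ=105°: P = B + 2.62·ex + -3.34·ey = (3.6745,1.2641)
θ=227°: B = A + 2.00·(cos227°, sin227°) = (-1.3640, -1.4627)
θ=227°: |BD| = 10.4667
θ=227°: circle(B,7.00) ∩ circle(D,8.00): a=4.5168, h=5.3478
θ=227°:   candidates: C₊=(2.3611,4.4638) cross=55.973; C₋=(3.8558,-6.1268) cross=-55.973
θ=227°:   branch + wants cross > 0 → take C=(2.3611,4.4638) (cross=55.973)
θ=227°: ex = (C−B)/|BC| = (0.5322,0.8466); ey = (-0.8466,0.5322)
θ=227°: P = B + 2.62·ex + -3.34·ey = (2.8581,-1.0219)
θ=229°: B = A + 2.00·(cos229°, sin229°) = (-1.3121, -1.5094)
θ=229°: |BD| = 10.4220
θ=229°: circle(B,7.00) ∩ circle(D,8.00): a=4.4914, h=5.3691
θ=229°:   candidates: C₊=(2.3543,4.4536) cross=55.957; C₋=(3.9095,-6.1715) cross=-55.957
θ=229°:   branch + wants cross > 0 → take C=(2.3543,4.4536) (cross=55.957)
θ=229°: ex = (C−B)/|BC| = (0.5238,0.8519); ey = (-0.8519,0.5238)
θ=229°: P = B + 2.62·ex + -3.34·ey = (2.9054,-1.0269)

θ=62°: 5.18 1.65
θ=105°: 3.67 1.26
θ=227°: 2.86 -1.02
θ=229°: 2.91 -1.03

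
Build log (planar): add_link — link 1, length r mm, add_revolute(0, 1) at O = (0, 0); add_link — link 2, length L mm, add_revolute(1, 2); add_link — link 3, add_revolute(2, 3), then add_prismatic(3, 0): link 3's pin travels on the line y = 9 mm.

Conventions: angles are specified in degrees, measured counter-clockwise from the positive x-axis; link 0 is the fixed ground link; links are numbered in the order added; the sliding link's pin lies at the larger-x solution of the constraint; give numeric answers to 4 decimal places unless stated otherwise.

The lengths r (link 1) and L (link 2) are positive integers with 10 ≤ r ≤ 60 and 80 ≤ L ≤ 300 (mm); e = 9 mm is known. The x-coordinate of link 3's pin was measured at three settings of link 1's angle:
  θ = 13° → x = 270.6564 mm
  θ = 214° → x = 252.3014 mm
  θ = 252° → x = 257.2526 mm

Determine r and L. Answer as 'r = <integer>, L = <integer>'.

constraint per measurement: (x − r cos θ)² + (r sin θ − e)² = L²
subtracting the θ₁ and θ₂ equations cancels the r² and L² terms:
r = (x₁² − x₂²) / (2[(x₁cos θ₁ + e sin θ₁) − (x₂cos θ₂ + e sin θ₂)]) = 10.0000 → r = 10
L² = (x₁ − r cos θ₁)² + (r sin θ₁ − e)² = 68121.0058 → L = 261.0000 → L = 261
check at θ₃=252°: x = 257.2526 (printed 257.2526) ✓

r = 10, L = 261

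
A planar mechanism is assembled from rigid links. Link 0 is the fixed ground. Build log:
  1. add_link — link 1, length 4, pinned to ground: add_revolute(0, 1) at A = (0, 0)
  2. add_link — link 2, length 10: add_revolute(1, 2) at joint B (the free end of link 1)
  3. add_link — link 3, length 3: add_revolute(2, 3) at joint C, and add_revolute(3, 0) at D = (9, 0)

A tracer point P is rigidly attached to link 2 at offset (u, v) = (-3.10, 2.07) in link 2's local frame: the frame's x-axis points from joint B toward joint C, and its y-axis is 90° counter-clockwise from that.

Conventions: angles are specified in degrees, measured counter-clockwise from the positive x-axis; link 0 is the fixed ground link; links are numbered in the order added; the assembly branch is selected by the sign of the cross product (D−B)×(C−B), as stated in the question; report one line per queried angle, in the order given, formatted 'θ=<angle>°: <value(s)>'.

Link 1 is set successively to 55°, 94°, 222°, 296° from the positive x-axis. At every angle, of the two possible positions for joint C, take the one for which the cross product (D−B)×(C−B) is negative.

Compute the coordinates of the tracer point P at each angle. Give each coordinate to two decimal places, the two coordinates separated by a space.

A=(0,0), D=(9.00,0)
θ=55°: B = A + 4.00·(cos55°, sin55°) = (2.2943, 3.2766)
θ=55°: |BD| = 7.4634
θ=55°: circle(B,10.00) ∩ circle(D,3.00): a=9.8281, h=1.8461
θ=55°:   candidates: C₊=(11.9351,0.6205) cross=13.778; C₋=(10.3141,-2.6969) cross=-13.778
θ=55°:   branch - wants cross < 0 → take C=(10.3141,-2.6969) (cross=-13.778)
θ=55°: ex = (C−B)/|BC| = (0.8020,-0.5973); ey = (0.5973,0.8020)
θ=55°: P = B + -3.10·ex + 2.07·ey = (1.0447,6.7885)
θ=94°: B = A + 4.00·(cos94°, sin94°) = (-0.2790, 3.9903)
θ=94°: |BD| = 10.1006
θ=94°: circle(B,10.00) ∩ circle(D,3.00): a=9.5550, h=2.9500
θ=94°:   candidates: C₊=(9.6641,2.9256) cross=29.796; C₋=(7.3334,-2.4945) cross=-29.796
θ=94°:   branch - wants cross < 0 → take C=(7.3334,-2.4945) (cross=-29.796)
θ=94°: ex = (C−B)/|BC| = (0.7612,-0.6485); ey = (0.6485,0.7612)
θ=94°: P = B + -3.10·ex + 2.07·ey = (-1.2965,7.5763)
θ=222°: B = A + 4.00·(cos222°, sin222°) = (-2.9726, -2.6765)
θ=222°: |BD| = 12.2681
θ=222°: circle(B,10.00) ∩ circle(D,3.00): a=9.8429, h=1.7658
θ=222°:   candidates: C₊=(6.2479,1.1942) cross=21.663; C₋=(7.0184,-2.2524) cross=-21.663
θ=222°:   branch - wants cross < 0 → take C=(7.0184,-2.2524) (cross=-21.663)
θ=222°: ex = (C−B)/|BC| = (0.9991,0.0424); ey = (-0.0424,0.9991)
θ=222°: P = B + -3.10·ex + 2.07·ey = (-6.1576,-0.7399)
θ=296°: B = A + 4.00·(cos296°, sin296°) = (1.7535, -3.5952)
θ=296°: |BD| = 8.0893
θ=296°: circle(B,10.00) ∩ circle(D,3.00): a=9.6694, h=2.5502
θ=296°:   candidates: C₊=(9.2820,2.9867) cross=20.629; C₋=(11.5488,-1.5823) cross=-20.629
θ=296°:   branch - wants cross < 0 → take C=(11.5488,-1.5823) (cross=-20.629)
θ=296°: ex = (C−B)/|BC| = (0.9795,0.2013); ey = (-0.2013,0.9795)
θ=296°: P = B + -3.10·ex + 2.07·ey = (-1.6997,-2.1915)

θ=55°: 1.04 6.79
θ=94°: -1.30 7.58
θ=222°: -6.16 -0.74
θ=296°: -1.70 -2.19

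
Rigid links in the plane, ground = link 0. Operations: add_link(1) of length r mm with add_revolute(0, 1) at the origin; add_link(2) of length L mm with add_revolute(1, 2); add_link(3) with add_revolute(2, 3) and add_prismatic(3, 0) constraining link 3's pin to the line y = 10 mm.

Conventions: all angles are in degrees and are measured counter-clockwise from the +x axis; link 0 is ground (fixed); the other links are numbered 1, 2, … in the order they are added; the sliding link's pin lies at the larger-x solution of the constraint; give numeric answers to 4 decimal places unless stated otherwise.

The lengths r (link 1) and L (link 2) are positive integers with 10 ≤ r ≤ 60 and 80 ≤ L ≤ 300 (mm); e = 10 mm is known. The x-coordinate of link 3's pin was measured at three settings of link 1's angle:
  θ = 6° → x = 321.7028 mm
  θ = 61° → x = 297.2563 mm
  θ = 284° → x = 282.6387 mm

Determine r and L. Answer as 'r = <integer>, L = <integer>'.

constraint per measurement: (x − r cos θ)² + (r sin θ − e)² = L²
subtracting the θ₁ and θ₂ equations cancels the r² and L² terms:
r = (x₁² − x₂²) / (2[(x₁cos θ₁ + e sin θ₁) − (x₂cos θ₂ + e sin θ₂)]) = 44.9999 → r = 45
L² = (x₁ − r cos θ₁)² + (r sin θ₁ − e)² = 76728.9729 → L = 277.0000 → L = 277
check at θ₃=284°: x = 282.6387 (printed 282.6387) ✓

r = 45, L = 277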